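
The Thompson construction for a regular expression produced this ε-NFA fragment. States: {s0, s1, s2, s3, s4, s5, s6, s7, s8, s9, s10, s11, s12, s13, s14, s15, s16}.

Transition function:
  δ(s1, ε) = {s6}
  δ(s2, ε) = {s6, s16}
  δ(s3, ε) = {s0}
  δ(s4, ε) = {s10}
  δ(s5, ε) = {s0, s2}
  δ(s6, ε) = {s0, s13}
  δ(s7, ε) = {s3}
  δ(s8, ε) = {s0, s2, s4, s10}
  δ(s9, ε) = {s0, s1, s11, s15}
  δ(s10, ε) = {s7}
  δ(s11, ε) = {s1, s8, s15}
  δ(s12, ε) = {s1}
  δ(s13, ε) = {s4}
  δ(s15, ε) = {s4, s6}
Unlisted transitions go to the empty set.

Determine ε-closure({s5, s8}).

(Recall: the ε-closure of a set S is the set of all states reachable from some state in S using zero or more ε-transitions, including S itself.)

Start with {s5, s8}.
From s5 via ε: add s0, s2.
From s8 via ε: add s4, s10.
From s2 via ε: add s6, s16.
From s10 via ε: add s7.
From s6 via ε: add s13.
From s7 via ε: add s3.
No new states can be added; the closed set is {s0, s2, s3, s4, s5, s6, s7, s8, s10, s13, s16}.

{s0, s2, s3, s4, s5, s6, s7, s8, s10, s13, s16}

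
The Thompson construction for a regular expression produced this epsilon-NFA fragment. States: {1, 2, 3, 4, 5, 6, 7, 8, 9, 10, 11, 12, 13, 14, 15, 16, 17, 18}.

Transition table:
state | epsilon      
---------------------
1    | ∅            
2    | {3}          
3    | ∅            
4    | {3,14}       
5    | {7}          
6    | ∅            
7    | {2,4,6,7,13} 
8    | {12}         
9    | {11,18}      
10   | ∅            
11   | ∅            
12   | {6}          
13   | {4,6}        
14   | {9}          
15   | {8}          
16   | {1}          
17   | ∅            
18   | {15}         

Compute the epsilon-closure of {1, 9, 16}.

{1, 6, 8, 9, 11, 12, 15, 16, 18}

Start with {1, 9, 16}.
From 9 via epsilon: add 11, 18.
From 18 via epsilon: add 15.
From 15 via epsilon: add 8.
From 8 via epsilon: add 12.
From 12 via epsilon: add 6.
No new states can be added; the closed set is {1, 6, 8, 9, 11, 12, 15, 16, 18}.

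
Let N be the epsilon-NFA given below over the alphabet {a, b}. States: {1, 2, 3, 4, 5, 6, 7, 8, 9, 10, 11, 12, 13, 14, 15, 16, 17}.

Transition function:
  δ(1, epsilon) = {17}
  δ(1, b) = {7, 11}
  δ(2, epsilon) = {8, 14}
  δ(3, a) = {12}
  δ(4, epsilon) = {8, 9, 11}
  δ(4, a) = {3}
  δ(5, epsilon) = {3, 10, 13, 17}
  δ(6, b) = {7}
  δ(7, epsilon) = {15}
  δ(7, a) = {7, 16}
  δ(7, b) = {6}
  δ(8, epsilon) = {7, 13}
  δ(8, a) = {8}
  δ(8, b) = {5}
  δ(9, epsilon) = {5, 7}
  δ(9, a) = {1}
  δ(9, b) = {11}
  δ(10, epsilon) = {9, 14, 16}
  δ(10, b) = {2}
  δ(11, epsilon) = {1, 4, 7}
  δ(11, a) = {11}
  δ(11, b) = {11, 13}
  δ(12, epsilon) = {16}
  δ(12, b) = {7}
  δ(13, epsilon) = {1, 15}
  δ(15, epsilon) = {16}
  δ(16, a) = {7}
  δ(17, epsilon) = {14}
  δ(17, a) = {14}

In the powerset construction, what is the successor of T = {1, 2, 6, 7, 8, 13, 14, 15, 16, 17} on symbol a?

{1, 7, 8, 13, 14, 15, 16, 17}

7 on a → {7, 16}.
8 on a → {8}.
16 on a → {7}.
17 on a → {14}.
No a-transition from 1, 2, 6, 13, 14, 15.
Union after reading a: {7, 8, 14, 16}.
Now take the epsilon-closure:
From 7 via epsilon: add 15.
From 8 via epsilon: add 13.
From 13 via epsilon: add 1.
From 1 via epsilon: add 17.
No new states can be added; the closed set is {1, 7, 8, 13, 14, 15, 16, 17}.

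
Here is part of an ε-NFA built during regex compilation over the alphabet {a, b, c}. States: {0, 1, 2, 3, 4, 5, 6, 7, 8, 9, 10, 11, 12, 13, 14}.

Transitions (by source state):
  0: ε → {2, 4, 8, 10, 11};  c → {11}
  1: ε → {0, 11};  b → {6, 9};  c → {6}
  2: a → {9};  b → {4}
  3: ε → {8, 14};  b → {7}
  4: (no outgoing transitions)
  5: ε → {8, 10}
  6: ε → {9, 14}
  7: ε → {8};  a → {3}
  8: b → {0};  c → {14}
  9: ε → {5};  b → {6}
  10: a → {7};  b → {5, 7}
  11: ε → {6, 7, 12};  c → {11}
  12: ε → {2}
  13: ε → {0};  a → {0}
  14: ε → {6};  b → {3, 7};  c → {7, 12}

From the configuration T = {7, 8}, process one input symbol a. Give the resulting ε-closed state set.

7 on a → {3}.
No a-transition from 8.
Union after reading a: {3}.
Now take the ε-closure:
From 3 via ε: add 8, 14.
From 14 via ε: add 6.
From 6 via ε: add 9.
From 9 via ε: add 5.
From 5 via ε: add 10.
No new states can be added; the closed set is {3, 5, 6, 8, 9, 10, 14}.

{3, 5, 6, 8, 9, 10, 14}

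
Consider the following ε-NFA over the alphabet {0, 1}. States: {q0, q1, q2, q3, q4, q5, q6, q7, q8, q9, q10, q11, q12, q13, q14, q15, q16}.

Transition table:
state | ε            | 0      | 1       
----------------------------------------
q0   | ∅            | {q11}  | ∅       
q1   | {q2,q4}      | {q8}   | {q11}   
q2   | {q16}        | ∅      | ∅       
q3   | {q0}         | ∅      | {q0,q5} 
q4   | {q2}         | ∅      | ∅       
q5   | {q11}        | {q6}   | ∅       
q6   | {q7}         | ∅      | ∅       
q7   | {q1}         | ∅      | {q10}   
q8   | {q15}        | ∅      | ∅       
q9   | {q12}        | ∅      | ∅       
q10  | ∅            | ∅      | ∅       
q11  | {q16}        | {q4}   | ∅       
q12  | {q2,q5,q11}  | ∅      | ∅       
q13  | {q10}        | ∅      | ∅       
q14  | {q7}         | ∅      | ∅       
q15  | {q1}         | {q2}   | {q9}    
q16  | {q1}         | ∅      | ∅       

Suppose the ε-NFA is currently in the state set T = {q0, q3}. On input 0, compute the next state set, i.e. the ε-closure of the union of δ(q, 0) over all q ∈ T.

q0 on 0 → {q11}.
No 0-transition from q3.
Union after reading 0: {q11}.
Now take the ε-closure:
From q11 via ε: add q16.
From q16 via ε: add q1.
From q1 via ε: add q2, q4.
No new states can be added; the closed set is {q1, q2, q4, q11, q16}.

{q1, q2, q4, q11, q16}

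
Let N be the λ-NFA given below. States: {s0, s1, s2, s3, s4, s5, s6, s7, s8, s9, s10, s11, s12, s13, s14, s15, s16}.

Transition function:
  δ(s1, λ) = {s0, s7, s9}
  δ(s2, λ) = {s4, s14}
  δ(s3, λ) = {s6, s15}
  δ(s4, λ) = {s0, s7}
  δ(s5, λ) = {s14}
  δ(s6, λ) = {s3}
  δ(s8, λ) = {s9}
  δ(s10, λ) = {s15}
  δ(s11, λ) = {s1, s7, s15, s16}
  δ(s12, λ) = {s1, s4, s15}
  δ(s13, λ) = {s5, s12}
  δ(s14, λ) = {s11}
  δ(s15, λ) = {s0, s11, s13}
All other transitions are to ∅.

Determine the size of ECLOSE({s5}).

Start with {s5}.
From s5 via λ: add s14.
From s14 via λ: add s11.
From s11 via λ: add s1, s7, s15, s16.
From s1 via λ: add s0, s9.
From s15 via λ: add s13.
From s13 via λ: add s12.
From s12 via λ: add s4.
λ-closure = {s0, s1, s4, s5, s7, s9, s11, s12, s13, s14, s15, s16}, which has 12 states.

12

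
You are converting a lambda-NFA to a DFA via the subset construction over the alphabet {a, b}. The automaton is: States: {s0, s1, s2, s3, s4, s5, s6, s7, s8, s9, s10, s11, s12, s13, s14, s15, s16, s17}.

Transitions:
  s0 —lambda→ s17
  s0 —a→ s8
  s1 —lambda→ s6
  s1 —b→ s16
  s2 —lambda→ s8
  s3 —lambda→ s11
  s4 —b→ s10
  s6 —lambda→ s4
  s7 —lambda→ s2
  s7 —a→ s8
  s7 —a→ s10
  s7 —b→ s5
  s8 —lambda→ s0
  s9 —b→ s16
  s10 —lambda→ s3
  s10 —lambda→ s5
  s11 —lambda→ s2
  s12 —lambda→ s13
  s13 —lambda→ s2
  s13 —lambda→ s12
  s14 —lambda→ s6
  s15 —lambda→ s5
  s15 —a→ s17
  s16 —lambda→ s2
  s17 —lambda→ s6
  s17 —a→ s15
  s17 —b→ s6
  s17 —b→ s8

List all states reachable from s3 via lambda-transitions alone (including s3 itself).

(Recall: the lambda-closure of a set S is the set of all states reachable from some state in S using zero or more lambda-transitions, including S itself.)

Start with {s3}.
From s3 via lambda: add s11.
From s11 via lambda: add s2.
From s2 via lambda: add s8.
From s8 via lambda: add s0.
From s0 via lambda: add s17.
From s17 via lambda: add s6.
From s6 via lambda: add s4.
No new states can be added; the closed set is {s0, s2, s3, s4, s6, s8, s11, s17}.

{s0, s2, s3, s4, s6, s8, s11, s17}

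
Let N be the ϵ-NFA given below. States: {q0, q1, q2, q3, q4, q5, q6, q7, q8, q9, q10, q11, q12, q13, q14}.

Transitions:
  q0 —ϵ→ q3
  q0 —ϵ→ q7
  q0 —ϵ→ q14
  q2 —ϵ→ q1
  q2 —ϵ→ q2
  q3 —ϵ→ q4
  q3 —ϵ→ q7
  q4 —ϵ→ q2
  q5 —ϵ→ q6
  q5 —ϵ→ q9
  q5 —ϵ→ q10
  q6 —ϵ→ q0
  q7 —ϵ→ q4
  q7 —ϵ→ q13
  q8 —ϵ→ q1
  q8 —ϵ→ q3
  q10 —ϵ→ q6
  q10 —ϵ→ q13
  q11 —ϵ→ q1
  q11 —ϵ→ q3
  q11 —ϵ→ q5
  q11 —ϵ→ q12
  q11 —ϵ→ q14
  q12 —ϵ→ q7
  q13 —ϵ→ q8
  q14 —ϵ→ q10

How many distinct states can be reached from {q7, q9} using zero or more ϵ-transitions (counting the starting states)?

8

Start with {q7, q9}.
From q7 via ϵ: add q4, q13.
From q4 via ϵ: add q2.
From q13 via ϵ: add q8.
From q2 via ϵ: add q1.
From q8 via ϵ: add q3.
ϵ-closure = {q1, q2, q3, q4, q7, q8, q9, q13}, which has 8 states.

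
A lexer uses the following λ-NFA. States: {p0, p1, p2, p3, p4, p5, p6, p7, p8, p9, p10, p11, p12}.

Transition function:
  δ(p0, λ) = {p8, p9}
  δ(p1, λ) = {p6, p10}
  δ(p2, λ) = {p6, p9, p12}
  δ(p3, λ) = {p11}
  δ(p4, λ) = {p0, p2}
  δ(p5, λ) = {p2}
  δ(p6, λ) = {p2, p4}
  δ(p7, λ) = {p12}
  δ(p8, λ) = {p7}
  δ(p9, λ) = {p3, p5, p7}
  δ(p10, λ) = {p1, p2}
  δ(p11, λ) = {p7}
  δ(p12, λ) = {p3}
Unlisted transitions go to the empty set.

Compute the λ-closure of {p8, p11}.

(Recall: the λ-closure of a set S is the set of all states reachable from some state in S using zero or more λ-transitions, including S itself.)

{p3, p7, p8, p11, p12}

Start with {p8, p11}.
From p8 via λ: add p7.
From p7 via λ: add p12.
From p12 via λ: add p3.
No new states can be added; the closed set is {p3, p7, p8, p11, p12}.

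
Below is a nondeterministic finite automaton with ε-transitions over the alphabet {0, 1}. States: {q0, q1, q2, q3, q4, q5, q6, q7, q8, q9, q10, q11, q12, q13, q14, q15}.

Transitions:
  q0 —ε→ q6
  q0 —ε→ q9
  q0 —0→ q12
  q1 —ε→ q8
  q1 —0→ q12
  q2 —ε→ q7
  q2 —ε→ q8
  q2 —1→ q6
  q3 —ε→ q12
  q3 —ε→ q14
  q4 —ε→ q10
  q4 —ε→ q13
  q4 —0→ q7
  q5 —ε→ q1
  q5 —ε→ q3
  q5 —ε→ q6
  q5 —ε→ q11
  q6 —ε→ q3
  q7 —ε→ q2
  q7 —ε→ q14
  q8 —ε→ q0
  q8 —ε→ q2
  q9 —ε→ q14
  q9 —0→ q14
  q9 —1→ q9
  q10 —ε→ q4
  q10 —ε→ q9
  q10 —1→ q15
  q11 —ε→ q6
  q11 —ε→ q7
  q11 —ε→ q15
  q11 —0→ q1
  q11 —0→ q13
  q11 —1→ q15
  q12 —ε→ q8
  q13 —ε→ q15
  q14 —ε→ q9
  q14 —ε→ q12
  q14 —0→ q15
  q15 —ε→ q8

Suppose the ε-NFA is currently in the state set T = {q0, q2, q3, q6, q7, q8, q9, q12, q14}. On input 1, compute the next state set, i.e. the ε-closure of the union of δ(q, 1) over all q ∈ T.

{q0, q2, q3, q6, q7, q8, q9, q12, q14}

q2 on 1 → {q6}.
q9 on 1 → {q9}.
No 1-transition from q0, q3, q6, q7, q8, q12, q14.
Union after reading 1: {q6, q9}.
Now take the ε-closure:
From q6 via ε: add q3.
From q9 via ε: add q14.
From q3 via ε: add q12.
From q12 via ε: add q8.
From q8 via ε: add q0, q2.
From q2 via ε: add q7.
No new states can be added; the closed set is {q0, q2, q3, q6, q7, q8, q9, q12, q14}.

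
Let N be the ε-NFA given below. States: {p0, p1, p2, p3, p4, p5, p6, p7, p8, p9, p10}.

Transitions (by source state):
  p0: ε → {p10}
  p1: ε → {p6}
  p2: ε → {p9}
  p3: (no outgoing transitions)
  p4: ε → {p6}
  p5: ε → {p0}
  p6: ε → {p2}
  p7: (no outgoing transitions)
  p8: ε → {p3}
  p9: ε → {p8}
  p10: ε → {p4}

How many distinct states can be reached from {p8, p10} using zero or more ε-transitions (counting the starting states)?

Start with {p8, p10}.
From p8 via ε: add p3.
From p10 via ε: add p4.
From p4 via ε: add p6.
From p6 via ε: add p2.
From p2 via ε: add p9.
ε-closure = {p2, p3, p4, p6, p8, p9, p10}, which has 7 states.

7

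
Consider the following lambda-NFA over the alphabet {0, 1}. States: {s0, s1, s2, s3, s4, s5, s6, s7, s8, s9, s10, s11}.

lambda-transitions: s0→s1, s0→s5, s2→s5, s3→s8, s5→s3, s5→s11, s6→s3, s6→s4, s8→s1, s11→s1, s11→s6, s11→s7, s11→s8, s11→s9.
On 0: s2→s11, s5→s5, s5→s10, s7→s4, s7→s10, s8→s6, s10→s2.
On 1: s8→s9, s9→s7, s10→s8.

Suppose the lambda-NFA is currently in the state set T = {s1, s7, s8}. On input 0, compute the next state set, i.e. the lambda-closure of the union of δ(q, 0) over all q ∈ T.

{s1, s3, s4, s6, s8, s10}

s7 on 0 → {s4, s10}.
s8 on 0 → {s6}.
No 0-transition from s1.
Union after reading 0: {s4, s6, s10}.
Now take the lambda-closure:
From s6 via lambda: add s3.
From s3 via lambda: add s8.
From s8 via lambda: add s1.
No new states can be added; the closed set is {s1, s3, s4, s6, s8, s10}.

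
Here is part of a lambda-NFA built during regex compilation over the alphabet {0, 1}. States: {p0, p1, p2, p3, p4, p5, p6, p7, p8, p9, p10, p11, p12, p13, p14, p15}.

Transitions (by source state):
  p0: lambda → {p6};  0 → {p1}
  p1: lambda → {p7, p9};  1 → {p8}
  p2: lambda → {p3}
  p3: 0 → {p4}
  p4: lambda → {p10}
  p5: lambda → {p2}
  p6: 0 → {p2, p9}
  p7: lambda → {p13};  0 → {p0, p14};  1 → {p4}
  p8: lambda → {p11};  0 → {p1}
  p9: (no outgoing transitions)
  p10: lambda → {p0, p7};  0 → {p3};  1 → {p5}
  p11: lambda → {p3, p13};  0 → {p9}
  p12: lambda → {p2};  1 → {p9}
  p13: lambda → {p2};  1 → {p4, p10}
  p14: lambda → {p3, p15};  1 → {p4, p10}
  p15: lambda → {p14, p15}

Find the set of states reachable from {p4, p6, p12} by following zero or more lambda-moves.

{p0, p2, p3, p4, p6, p7, p10, p12, p13}

Start with {p4, p6, p12}.
From p4 via lambda: add p10.
From p12 via lambda: add p2.
From p2 via lambda: add p3.
From p10 via lambda: add p0, p7.
From p7 via lambda: add p13.
No new states can be added; the closed set is {p0, p2, p3, p4, p6, p7, p10, p12, p13}.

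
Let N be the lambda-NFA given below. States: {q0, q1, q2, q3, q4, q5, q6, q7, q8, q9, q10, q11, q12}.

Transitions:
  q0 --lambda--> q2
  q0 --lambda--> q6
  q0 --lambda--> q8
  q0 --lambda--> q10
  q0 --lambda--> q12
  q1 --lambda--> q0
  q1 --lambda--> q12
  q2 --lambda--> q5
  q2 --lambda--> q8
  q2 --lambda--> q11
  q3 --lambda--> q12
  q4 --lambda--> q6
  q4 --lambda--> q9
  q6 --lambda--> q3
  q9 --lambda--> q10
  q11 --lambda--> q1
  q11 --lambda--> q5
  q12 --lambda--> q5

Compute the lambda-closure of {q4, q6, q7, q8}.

{q3, q4, q5, q6, q7, q8, q9, q10, q12}

Start with {q4, q6, q7, q8}.
From q4 via lambda: add q9.
From q6 via lambda: add q3.
From q3 via lambda: add q12.
From q9 via lambda: add q10.
From q12 via lambda: add q5.
No new states can be added; the closed set is {q3, q4, q5, q6, q7, q8, q9, q10, q12}.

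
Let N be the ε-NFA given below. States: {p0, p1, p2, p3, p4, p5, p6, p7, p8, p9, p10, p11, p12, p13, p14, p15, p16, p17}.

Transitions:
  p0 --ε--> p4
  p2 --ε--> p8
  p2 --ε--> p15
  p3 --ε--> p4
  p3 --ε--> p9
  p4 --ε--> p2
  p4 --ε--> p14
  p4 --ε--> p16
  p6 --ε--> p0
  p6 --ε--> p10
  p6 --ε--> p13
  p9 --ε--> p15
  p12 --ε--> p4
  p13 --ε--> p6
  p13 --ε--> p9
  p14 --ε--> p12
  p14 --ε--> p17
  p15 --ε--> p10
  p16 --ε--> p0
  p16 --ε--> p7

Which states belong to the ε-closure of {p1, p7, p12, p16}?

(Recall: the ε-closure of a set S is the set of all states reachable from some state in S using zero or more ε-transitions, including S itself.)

{p0, p1, p2, p4, p7, p8, p10, p12, p14, p15, p16, p17}

Start with {p1, p7, p12, p16}.
From p12 via ε: add p4.
From p16 via ε: add p0.
From p4 via ε: add p2, p14.
From p2 via ε: add p8, p15.
From p14 via ε: add p17.
From p15 via ε: add p10.
No new states can be added; the closed set is {p0, p1, p2, p4, p7, p8, p10, p12, p14, p15, p16, p17}.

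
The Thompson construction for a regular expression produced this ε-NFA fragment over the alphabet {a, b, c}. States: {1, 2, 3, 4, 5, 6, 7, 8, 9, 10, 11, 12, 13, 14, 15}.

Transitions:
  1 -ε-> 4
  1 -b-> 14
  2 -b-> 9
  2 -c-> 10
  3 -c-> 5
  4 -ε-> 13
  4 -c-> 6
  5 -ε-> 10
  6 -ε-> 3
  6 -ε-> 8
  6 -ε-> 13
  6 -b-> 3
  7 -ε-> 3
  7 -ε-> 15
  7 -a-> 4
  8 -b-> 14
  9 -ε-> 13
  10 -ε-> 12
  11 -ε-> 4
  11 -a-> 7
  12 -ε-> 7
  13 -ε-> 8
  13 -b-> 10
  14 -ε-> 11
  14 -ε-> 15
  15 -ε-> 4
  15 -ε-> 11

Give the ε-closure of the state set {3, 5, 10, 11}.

{3, 4, 5, 7, 8, 10, 11, 12, 13, 15}

Start with {3, 5, 10, 11}.
From 10 via ε: add 12.
From 11 via ε: add 4.
From 4 via ε: add 13.
From 12 via ε: add 7.
From 7 via ε: add 15.
From 13 via ε: add 8.
No new states can be added; the closed set is {3, 4, 5, 7, 8, 10, 11, 12, 13, 15}.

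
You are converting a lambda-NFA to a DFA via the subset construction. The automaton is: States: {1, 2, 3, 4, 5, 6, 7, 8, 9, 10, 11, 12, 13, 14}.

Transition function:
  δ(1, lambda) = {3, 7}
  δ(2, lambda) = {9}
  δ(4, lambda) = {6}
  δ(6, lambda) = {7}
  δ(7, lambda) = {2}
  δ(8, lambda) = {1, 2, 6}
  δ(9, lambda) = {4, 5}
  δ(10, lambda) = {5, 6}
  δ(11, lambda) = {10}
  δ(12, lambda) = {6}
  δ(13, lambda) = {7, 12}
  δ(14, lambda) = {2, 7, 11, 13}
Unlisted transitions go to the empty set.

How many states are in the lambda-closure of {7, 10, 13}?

Start with {7, 10, 13}.
From 7 via lambda: add 2.
From 10 via lambda: add 5, 6.
From 13 via lambda: add 12.
From 2 via lambda: add 9.
From 9 via lambda: add 4.
lambda-closure = {2, 4, 5, 6, 7, 9, 10, 12, 13}, which has 9 states.

9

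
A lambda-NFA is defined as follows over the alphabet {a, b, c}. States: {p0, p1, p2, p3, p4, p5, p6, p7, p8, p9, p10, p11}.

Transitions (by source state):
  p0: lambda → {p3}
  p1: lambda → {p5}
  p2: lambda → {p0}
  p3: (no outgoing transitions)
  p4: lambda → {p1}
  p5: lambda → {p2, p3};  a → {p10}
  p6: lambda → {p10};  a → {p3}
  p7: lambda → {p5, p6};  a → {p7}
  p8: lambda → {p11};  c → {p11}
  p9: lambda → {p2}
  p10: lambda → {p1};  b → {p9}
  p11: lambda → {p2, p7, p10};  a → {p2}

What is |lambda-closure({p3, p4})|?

6

Start with {p3, p4}.
From p4 via lambda: add p1.
From p1 via lambda: add p5.
From p5 via lambda: add p2.
From p2 via lambda: add p0.
lambda-closure = {p0, p1, p2, p3, p4, p5}, which has 6 states.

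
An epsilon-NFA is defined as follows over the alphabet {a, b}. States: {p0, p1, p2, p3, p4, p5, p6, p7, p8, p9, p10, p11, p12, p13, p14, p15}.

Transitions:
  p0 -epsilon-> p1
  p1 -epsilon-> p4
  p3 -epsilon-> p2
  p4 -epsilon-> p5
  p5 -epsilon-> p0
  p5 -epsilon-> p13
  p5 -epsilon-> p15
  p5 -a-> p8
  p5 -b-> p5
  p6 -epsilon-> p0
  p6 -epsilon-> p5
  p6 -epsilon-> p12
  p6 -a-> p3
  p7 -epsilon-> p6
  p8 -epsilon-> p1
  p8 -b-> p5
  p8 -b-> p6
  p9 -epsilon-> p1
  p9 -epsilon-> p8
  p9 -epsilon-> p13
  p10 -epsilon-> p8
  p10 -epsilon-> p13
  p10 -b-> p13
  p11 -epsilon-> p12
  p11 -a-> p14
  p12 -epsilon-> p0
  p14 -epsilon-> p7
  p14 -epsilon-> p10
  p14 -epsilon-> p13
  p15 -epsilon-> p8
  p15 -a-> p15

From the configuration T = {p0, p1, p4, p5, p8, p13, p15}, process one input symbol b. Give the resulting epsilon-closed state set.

p5 on b → {p5}.
p8 on b → {p5, p6}.
No b-transition from p0, p1, p4, p13, p15.
Union after reading b: {p5, p6}.
Now take the epsilon-closure:
From p5 via epsilon: add p0, p13, p15.
From p6 via epsilon: add p12.
From p0 via epsilon: add p1.
From p15 via epsilon: add p8.
From p1 via epsilon: add p4.
No new states can be added; the closed set is {p0, p1, p4, p5, p6, p8, p12, p13, p15}.

{p0, p1, p4, p5, p6, p8, p12, p13, p15}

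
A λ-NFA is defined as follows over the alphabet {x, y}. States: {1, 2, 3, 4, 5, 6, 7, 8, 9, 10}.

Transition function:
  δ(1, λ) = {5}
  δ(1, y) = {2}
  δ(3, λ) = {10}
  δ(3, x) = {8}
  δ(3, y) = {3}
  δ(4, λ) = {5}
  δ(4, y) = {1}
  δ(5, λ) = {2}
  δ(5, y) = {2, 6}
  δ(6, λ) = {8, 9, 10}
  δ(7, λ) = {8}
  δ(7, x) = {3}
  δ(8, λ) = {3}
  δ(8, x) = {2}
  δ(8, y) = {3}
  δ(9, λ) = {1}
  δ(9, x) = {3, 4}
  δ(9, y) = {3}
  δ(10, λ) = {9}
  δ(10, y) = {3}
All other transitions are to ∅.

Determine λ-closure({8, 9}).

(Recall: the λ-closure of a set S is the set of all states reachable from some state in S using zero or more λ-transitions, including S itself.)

{1, 2, 3, 5, 8, 9, 10}

Start with {8, 9}.
From 8 via λ: add 3.
From 9 via λ: add 1.
From 1 via λ: add 5.
From 3 via λ: add 10.
From 5 via λ: add 2.
No new states can be added; the closed set is {1, 2, 3, 5, 8, 9, 10}.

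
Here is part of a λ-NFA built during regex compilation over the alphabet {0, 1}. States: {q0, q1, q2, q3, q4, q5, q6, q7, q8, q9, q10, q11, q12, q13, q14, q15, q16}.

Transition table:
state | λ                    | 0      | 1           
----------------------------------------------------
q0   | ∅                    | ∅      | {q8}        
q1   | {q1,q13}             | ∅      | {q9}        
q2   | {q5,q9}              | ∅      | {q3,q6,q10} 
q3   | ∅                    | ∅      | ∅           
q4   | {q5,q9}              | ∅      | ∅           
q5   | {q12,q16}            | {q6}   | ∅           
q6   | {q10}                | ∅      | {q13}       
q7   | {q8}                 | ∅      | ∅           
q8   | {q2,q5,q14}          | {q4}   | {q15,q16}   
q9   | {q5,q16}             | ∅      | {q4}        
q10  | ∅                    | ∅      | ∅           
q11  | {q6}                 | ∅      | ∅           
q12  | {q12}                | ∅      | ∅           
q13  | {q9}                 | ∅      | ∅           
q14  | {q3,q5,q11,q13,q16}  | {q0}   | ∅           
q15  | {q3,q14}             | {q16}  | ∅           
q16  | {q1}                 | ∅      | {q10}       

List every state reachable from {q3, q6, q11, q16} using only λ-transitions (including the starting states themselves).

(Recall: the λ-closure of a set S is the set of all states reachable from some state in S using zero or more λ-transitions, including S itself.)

{q1, q3, q5, q6, q9, q10, q11, q12, q13, q16}

Start with {q3, q6, q11, q16}.
From q6 via λ: add q10.
From q16 via λ: add q1.
From q1 via λ: add q13.
From q13 via λ: add q9.
From q9 via λ: add q5.
From q5 via λ: add q12.
No new states can be added; the closed set is {q1, q3, q5, q6, q9, q10, q11, q12, q13, q16}.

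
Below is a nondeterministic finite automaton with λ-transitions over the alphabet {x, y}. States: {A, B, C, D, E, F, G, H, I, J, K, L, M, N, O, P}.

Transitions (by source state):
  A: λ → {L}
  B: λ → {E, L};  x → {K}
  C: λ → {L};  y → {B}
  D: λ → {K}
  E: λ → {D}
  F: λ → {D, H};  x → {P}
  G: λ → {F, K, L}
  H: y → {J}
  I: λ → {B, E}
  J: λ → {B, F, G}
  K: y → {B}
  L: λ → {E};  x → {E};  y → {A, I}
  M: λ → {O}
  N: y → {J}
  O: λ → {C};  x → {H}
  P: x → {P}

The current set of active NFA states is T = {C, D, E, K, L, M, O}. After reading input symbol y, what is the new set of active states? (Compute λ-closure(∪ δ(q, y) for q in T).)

{A, B, D, E, I, K, L}

C on y → {B}.
K on y → {B}.
L on y → {A, I}.
No y-transition from D, E, M, O.
Union after reading y: {A, B, I}.
Now take the λ-closure:
From A via λ: add L.
From B via λ: add E.
From E via λ: add D.
From D via λ: add K.
No new states can be added; the closed set is {A, B, D, E, I, K, L}.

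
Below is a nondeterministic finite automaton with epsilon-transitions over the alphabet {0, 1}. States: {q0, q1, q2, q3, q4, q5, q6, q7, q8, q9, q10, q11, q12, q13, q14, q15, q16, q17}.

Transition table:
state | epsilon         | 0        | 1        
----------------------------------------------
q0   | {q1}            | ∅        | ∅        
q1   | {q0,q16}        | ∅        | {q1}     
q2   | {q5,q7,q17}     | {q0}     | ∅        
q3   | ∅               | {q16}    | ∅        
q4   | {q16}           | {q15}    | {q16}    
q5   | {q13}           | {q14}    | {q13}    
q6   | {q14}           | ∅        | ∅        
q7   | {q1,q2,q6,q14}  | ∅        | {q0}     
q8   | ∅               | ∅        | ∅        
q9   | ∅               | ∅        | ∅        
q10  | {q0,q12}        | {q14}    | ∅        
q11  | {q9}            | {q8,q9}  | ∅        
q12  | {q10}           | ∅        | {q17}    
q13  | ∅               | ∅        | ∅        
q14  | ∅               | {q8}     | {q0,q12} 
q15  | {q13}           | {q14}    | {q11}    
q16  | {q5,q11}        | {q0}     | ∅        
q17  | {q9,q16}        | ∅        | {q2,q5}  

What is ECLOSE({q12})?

{q0, q1, q5, q9, q10, q11, q12, q13, q16}

Start with {q12}.
From q12 via epsilon: add q10.
From q10 via epsilon: add q0.
From q0 via epsilon: add q1.
From q1 via epsilon: add q16.
From q16 via epsilon: add q5, q11.
From q5 via epsilon: add q13.
From q11 via epsilon: add q9.
No new states can be added; the closed set is {q0, q1, q5, q9, q10, q11, q12, q13, q16}.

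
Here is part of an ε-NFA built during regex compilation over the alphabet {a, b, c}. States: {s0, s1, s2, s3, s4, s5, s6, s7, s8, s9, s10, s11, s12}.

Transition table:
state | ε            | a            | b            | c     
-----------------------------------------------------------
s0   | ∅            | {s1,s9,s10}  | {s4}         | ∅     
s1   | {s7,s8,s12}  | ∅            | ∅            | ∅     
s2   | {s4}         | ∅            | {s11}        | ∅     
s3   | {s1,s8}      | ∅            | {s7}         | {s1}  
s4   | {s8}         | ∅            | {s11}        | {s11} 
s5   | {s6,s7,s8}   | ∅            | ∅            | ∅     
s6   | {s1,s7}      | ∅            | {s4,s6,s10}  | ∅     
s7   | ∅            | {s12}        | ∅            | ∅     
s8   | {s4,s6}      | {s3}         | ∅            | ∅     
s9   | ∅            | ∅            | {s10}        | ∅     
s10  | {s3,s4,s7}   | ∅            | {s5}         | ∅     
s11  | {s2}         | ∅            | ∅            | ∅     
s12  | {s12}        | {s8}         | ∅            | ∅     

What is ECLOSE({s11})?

Start with {s11}.
From s11 via ε: add s2.
From s2 via ε: add s4.
From s4 via ε: add s8.
From s8 via ε: add s6.
From s6 via ε: add s1, s7.
From s1 via ε: add s12.
No new states can be added; the closed set is {s1, s2, s4, s6, s7, s8, s11, s12}.

{s1, s2, s4, s6, s7, s8, s11, s12}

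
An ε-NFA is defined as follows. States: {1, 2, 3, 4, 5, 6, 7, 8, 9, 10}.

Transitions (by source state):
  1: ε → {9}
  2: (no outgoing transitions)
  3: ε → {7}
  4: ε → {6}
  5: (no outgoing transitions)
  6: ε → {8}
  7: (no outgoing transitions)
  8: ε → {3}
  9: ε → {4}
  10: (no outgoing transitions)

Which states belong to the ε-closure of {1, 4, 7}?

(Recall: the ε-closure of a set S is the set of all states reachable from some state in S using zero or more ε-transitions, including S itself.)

{1, 3, 4, 6, 7, 8, 9}

Start with {1, 4, 7}.
From 1 via ε: add 9.
From 4 via ε: add 6.
From 6 via ε: add 8.
From 8 via ε: add 3.
No new states can be added; the closed set is {1, 3, 4, 6, 7, 8, 9}.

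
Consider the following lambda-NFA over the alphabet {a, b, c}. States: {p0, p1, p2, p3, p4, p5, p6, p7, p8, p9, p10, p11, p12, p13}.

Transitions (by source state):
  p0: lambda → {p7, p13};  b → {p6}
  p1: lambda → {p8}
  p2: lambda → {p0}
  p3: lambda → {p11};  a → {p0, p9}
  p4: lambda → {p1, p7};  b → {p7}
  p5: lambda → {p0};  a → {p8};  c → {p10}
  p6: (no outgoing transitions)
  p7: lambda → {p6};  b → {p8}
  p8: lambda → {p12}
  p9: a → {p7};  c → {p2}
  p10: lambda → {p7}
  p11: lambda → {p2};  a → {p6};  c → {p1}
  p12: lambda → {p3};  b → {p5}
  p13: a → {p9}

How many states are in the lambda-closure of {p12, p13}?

Start with {p12, p13}.
From p12 via lambda: add p3.
From p3 via lambda: add p11.
From p11 via lambda: add p2.
From p2 via lambda: add p0.
From p0 via lambda: add p7.
From p7 via lambda: add p6.
lambda-closure = {p0, p2, p3, p6, p7, p11, p12, p13}, which has 8 states.

8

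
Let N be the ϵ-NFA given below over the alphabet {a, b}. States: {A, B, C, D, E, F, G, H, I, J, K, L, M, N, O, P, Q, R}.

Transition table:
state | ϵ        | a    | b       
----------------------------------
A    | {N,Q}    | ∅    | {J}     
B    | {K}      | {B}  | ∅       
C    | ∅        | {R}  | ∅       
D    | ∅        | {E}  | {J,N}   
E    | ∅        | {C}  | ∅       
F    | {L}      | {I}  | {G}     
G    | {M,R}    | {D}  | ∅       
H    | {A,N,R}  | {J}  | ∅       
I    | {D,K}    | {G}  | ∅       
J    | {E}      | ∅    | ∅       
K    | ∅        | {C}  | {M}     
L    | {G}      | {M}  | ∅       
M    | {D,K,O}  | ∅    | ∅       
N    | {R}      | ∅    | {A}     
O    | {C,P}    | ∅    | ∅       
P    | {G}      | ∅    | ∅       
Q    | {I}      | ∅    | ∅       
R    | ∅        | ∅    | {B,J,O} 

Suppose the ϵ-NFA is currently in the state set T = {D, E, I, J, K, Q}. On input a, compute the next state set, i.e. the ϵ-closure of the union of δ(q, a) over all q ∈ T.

{C, D, E, G, K, M, O, P, R}

D on a → {E}.
E on a → {C}.
I on a → {G}.
K on a → {C}.
No a-transition from J, Q.
Union after reading a: {C, E, G}.
Now take the ϵ-closure:
From G via ϵ: add M, R.
From M via ϵ: add D, K, O.
From O via ϵ: add P.
No new states can be added; the closed set is {C, D, E, G, K, M, O, P, R}.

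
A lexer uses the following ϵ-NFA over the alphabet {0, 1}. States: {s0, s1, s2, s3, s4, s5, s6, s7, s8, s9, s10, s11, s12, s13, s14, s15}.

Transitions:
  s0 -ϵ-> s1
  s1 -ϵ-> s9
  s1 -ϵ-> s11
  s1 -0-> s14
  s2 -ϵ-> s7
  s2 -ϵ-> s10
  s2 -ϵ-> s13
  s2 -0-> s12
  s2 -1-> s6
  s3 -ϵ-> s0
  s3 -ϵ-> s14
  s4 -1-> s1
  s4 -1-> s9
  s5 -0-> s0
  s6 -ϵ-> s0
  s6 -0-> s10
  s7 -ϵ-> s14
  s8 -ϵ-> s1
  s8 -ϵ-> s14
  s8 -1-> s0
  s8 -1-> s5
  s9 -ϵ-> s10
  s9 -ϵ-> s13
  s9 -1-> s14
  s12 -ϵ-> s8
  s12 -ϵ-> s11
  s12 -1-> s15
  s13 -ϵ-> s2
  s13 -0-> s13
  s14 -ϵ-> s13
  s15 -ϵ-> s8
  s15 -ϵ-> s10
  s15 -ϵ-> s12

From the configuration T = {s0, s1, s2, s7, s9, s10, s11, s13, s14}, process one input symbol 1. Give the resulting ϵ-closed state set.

{s0, s1, s2, s6, s7, s9, s10, s11, s13, s14}

s2 on 1 → {s6}.
s9 on 1 → {s14}.
No 1-transition from s0, s1, s7, s10, s11, s13, s14.
Union after reading 1: {s6, s14}.
Now take the ϵ-closure:
From s6 via ϵ: add s0.
From s14 via ϵ: add s13.
From s0 via ϵ: add s1.
From s13 via ϵ: add s2.
From s1 via ϵ: add s9, s11.
From s2 via ϵ: add s7, s10.
No new states can be added; the closed set is {s0, s1, s2, s6, s7, s9, s10, s11, s13, s14}.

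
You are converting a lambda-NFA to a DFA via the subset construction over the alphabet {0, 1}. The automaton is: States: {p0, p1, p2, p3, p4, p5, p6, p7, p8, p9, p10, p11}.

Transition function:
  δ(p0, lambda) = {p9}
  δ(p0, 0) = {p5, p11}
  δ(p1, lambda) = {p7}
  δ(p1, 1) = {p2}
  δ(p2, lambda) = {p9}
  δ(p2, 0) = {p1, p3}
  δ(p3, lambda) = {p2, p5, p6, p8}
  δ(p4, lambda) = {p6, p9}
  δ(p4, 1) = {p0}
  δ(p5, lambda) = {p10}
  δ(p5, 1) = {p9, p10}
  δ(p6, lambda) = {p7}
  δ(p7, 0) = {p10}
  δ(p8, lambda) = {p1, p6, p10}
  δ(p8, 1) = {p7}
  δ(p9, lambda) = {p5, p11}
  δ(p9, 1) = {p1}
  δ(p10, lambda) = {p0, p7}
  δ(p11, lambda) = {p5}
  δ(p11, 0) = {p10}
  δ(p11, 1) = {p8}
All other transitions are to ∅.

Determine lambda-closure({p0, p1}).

{p0, p1, p5, p7, p9, p10, p11}

Start with {p0, p1}.
From p0 via lambda: add p9.
From p1 via lambda: add p7.
From p9 via lambda: add p5, p11.
From p5 via lambda: add p10.
No new states can be added; the closed set is {p0, p1, p5, p7, p9, p10, p11}.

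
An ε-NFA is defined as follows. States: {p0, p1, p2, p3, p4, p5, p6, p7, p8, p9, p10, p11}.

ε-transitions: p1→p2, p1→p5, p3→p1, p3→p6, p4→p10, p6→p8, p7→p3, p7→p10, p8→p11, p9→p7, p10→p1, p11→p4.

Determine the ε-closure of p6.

{p1, p2, p4, p5, p6, p8, p10, p11}

Start with {p6}.
From p6 via ε: add p8.
From p8 via ε: add p11.
From p11 via ε: add p4.
From p4 via ε: add p10.
From p10 via ε: add p1.
From p1 via ε: add p2, p5.
No new states can be added; the closed set is {p1, p2, p4, p5, p6, p8, p10, p11}.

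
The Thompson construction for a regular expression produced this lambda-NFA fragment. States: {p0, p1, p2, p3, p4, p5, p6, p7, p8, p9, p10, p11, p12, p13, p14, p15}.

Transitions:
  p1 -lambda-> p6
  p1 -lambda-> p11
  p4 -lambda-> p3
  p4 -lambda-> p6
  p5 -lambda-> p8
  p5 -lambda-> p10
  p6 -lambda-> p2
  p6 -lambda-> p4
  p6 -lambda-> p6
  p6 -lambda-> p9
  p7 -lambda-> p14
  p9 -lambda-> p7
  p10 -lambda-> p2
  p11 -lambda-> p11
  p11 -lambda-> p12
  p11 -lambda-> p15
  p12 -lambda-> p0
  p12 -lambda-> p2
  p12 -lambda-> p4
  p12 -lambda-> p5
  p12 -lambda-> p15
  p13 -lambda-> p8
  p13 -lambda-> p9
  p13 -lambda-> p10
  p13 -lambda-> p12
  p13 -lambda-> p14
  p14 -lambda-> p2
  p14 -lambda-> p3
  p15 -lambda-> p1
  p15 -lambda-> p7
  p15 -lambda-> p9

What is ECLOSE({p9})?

Start with {p9}.
From p9 via lambda: add p7.
From p7 via lambda: add p14.
From p14 via lambda: add p2, p3.
No new states can be added; the closed set is {p2, p3, p7, p9, p14}.

{p2, p3, p7, p9, p14}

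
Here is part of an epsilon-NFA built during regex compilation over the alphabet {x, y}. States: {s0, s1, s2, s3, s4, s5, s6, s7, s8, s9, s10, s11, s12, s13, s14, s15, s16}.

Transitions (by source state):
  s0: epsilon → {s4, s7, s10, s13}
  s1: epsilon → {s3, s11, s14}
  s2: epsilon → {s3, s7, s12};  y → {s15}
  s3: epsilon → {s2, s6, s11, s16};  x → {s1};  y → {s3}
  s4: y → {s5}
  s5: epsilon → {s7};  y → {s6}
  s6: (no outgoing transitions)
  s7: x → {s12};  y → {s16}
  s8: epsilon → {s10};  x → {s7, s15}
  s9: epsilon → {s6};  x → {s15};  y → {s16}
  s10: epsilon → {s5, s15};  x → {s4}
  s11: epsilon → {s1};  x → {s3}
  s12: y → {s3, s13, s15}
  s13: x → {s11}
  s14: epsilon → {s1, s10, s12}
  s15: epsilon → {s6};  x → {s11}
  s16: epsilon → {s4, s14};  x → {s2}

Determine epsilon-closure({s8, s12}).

Start with {s8, s12}.
From s8 via epsilon: add s10.
From s10 via epsilon: add s5, s15.
From s5 via epsilon: add s7.
From s15 via epsilon: add s6.
No new states can be added; the closed set is {s5, s6, s7, s8, s10, s12, s15}.

{s5, s6, s7, s8, s10, s12, s15}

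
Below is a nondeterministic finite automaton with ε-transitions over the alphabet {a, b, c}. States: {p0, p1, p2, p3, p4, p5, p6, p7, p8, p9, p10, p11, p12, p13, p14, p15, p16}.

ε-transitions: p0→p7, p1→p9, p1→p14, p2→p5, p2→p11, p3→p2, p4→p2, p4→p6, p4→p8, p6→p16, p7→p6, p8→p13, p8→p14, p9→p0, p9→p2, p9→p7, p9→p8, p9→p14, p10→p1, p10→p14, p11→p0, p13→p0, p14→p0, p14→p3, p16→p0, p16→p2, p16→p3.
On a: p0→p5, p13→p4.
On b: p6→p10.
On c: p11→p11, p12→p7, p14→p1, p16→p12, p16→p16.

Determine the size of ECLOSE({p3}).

Start with {p3}.
From p3 via ε: add p2.
From p2 via ε: add p5, p11.
From p11 via ε: add p0.
From p0 via ε: add p7.
From p7 via ε: add p6.
From p6 via ε: add p16.
ε-closure = {p0, p2, p3, p5, p6, p7, p11, p16}, which has 8 states.

8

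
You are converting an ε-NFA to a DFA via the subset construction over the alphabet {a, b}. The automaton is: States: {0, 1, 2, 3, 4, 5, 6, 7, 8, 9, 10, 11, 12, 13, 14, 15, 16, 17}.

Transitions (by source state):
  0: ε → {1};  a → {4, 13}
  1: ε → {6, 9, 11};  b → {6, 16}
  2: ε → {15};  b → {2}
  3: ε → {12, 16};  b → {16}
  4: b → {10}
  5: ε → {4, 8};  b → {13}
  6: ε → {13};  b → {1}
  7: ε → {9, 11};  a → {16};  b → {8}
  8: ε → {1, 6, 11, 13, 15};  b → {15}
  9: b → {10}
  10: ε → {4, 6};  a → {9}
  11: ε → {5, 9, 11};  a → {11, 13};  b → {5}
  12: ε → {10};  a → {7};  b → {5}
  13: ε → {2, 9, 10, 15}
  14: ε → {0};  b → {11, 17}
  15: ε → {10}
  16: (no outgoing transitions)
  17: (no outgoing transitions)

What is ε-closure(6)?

{2, 4, 6, 9, 10, 13, 15}

Start with {6}.
From 6 via ε: add 13.
From 13 via ε: add 2, 9, 10, 15.
From 10 via ε: add 4.
No new states can be added; the closed set is {2, 4, 6, 9, 10, 13, 15}.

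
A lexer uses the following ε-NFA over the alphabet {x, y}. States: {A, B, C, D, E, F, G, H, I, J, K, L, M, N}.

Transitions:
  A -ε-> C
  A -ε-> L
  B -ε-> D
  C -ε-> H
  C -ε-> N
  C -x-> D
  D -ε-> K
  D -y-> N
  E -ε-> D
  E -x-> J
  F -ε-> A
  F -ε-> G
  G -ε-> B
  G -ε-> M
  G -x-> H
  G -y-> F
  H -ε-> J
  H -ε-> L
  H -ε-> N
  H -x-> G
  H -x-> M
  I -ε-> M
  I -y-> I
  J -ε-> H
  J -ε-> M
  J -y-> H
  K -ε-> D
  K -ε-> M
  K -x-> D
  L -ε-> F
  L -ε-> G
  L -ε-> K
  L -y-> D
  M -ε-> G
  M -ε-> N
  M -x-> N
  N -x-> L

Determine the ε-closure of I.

Start with {I}.
From I via ε: add M.
From M via ε: add G, N.
From G via ε: add B.
From B via ε: add D.
From D via ε: add K.
No new states can be added; the closed set is {B, D, G, I, K, M, N}.

{B, D, G, I, K, M, N}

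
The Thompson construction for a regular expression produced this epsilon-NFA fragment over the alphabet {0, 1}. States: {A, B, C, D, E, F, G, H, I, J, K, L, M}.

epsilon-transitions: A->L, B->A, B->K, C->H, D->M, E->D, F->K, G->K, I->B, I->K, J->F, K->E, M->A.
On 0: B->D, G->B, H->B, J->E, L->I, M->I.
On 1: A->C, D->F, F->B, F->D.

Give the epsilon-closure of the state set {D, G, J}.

Start with {D, G, J}.
From D via epsilon: add M.
From G via epsilon: add K.
From J via epsilon: add F.
From K via epsilon: add E.
From M via epsilon: add A.
From A via epsilon: add L.
No new states can be added; the closed set is {A, D, E, F, G, J, K, L, M}.

{A, D, E, F, G, J, K, L, M}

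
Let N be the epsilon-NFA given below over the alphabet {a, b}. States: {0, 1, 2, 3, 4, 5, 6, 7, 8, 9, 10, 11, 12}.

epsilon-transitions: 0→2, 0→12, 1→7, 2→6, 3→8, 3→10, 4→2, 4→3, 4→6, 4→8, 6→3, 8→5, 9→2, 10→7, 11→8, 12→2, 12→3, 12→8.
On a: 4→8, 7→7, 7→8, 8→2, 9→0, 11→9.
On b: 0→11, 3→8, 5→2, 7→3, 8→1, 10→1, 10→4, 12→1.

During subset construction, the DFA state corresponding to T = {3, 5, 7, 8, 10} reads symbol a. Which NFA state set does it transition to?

7 on a → {7, 8}.
8 on a → {2}.
No a-transition from 3, 5, 10.
Union after reading a: {2, 7, 8}.
Now take the epsilon-closure:
From 2 via epsilon: add 6.
From 8 via epsilon: add 5.
From 6 via epsilon: add 3.
From 3 via epsilon: add 10.
No new states can be added; the closed set is {2, 3, 5, 6, 7, 8, 10}.

{2, 3, 5, 6, 7, 8, 10}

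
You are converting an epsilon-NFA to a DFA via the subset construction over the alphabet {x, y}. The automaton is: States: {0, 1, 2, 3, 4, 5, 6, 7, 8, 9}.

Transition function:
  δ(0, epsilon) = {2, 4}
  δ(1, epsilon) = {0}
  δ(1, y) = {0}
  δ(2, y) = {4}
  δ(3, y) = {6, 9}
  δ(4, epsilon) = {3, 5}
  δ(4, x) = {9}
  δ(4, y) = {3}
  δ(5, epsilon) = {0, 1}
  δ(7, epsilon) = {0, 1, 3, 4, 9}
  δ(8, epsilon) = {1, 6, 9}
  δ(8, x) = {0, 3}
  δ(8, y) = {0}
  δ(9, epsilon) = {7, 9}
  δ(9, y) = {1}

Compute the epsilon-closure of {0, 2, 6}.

Start with {0, 2, 6}.
From 0 via epsilon: add 4.
From 4 via epsilon: add 3, 5.
From 5 via epsilon: add 1.
No new states can be added; the closed set is {0, 1, 2, 3, 4, 5, 6}.

{0, 1, 2, 3, 4, 5, 6}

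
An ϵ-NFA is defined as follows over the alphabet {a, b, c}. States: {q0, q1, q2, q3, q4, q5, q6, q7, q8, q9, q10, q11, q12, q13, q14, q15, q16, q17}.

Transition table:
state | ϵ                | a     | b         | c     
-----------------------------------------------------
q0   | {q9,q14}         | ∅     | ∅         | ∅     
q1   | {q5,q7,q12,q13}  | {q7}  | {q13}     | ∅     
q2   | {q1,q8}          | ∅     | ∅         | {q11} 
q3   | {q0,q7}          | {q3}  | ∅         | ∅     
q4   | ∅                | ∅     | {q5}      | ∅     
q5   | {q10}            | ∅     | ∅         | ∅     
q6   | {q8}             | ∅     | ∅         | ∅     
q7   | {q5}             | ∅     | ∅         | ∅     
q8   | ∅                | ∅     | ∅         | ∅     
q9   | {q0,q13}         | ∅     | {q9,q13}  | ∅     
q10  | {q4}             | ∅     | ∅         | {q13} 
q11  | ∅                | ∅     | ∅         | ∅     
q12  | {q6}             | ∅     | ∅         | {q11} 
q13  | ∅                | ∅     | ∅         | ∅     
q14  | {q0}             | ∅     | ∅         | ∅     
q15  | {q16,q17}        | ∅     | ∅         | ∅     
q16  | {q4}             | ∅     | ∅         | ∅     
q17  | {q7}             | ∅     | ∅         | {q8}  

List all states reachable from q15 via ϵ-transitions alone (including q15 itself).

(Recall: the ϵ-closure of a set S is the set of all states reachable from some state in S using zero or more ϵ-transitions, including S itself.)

Start with {q15}.
From q15 via ϵ: add q16, q17.
From q16 via ϵ: add q4.
From q17 via ϵ: add q7.
From q7 via ϵ: add q5.
From q5 via ϵ: add q10.
No new states can be added; the closed set is {q4, q5, q7, q10, q15, q16, q17}.

{q4, q5, q7, q10, q15, q16, q17}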